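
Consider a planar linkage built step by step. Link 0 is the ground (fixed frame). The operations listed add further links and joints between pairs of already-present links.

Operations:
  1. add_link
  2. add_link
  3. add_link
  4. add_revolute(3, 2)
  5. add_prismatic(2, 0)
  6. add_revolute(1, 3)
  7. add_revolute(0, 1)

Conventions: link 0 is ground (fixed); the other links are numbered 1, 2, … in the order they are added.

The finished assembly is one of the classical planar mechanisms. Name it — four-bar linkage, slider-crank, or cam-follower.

links: 4 (incl. ground); joints: 3 revolute, 1 prismatic, 0 higher (cam) pair, forming one closed loop
4 links, 3 revolutes + 1 prismatic in one loop → slider-crank

slider-crank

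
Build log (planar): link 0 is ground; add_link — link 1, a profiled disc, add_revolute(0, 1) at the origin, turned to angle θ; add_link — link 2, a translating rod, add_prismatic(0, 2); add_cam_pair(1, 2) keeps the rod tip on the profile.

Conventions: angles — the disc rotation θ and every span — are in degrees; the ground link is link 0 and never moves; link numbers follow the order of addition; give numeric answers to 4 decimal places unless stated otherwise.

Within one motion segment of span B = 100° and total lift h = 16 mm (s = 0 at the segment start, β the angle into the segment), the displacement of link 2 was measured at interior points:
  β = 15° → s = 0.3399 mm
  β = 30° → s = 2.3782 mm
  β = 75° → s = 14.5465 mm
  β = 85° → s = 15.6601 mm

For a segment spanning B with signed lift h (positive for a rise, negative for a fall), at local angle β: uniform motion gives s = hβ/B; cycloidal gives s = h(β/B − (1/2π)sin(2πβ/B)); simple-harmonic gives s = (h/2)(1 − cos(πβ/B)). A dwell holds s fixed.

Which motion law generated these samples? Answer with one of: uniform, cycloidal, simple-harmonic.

candidates at β/B = r: uniform s = h·r (linear in β); cycloidal s = h·(r − sin(2πr)/(2π)); simple-harmonic s = (h/2)(1 − cos(πr))
β=15°: printed 0.3399 | uniform 2.4000, cycloidal 0.3399, simple-harmonic 0.8719
β=30°: printed 2.3782 | uniform 4.8000, cycloidal 2.3782, simple-harmonic 3.2977
β=75°: printed 14.5465 | uniform 12.0000, cycloidal 14.5465, simple-harmonic 13.6569
β=85°: printed 15.6601 | uniform 13.6000, cycloidal 15.6601, simple-harmonic 15.1281
only one law matches every sample → cycloidal

cycloidal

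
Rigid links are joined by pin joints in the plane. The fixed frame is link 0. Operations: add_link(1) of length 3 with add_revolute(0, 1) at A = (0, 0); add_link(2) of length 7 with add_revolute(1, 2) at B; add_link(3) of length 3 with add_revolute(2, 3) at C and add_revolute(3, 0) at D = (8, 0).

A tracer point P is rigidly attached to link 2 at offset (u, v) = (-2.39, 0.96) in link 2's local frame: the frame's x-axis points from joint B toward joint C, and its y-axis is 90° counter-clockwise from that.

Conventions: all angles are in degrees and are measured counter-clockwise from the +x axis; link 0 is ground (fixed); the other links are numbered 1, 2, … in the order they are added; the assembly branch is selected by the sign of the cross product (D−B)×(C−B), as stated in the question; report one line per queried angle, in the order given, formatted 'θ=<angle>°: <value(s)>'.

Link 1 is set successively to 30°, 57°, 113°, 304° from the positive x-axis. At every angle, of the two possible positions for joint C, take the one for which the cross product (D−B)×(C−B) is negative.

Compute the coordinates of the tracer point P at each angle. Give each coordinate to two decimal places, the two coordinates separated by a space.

A=(0,0), D=(8.00,0)
θ=30°: B = A + 3.00·(cos30°, sin30°) = (2.5981, 1.5000)
θ=30°: |BD| = 5.6063
θ=30°: circle(B,7.00) ∩ circle(D,3.00): a=6.3706, h=2.9010
θ=30°:   candidates: C₊=(9.5126,2.5908) cross=16.264; C₋=(7.9602,-2.9997) cross=-16.264
θ=30°:   branch - wants cross < 0 → take C=(7.9602,-2.9997) (cross=-16.264)
θ=30°: ex = (C−B)/|BC| = (0.7660,-0.6428); ey = (0.6428,0.7660)
θ=30°: P = B + -2.39·ex + 0.96·ey = (1.3844,3.7717)
θ=57°: B = A + 3.00·(cos57°, sin57°) = (1.6339, 2.5160)
θ=57°: |BD| = 6.8452
θ=57°: circle(B,7.00) ∩ circle(D,3.00): a=6.3444, h=2.9579
θ=57°:   candidates: C₊=(8.6214,2.9349) cross=20.247; C₋=(6.4470,-2.5667) cross=-20.247
θ=57°:   branch - wants cross < 0 → take C=(6.4470,-2.5667) (cross=-20.247)
θ=57°: ex = (C−B)/|BC| = (0.6876,-0.7261); ey = (0.7261,0.6876)
θ=57°: P = B + -2.39·ex + 0.96·ey = (0.6877,4.9115)
θ=113°: B = A + 3.00·(cos113°, sin113°) = (-1.1722, 2.7615)
θ=113°: |BD| = 9.5789
θ=113°: circle(B,7.00) ∩ circle(D,3.00): a=6.8774, h=1.3045
θ=113°:   candidates: C₊=(5.7893,2.0280) cross=12.496; C₋=(5.0371,-0.4703) cross=-12.496
θ=113°:   branch - wants cross < 0 → take C=(5.0371,-0.4703) (cross=-12.496)
θ=113°: ex = (C−B)/|BC| = (0.8870,-0.4617); ey = (0.4617,0.8870)
θ=113°: P = B + -2.39·ex + 0.96·ey = (-2.8490,4.7165)
θ=304°: B = A + 3.00·(cos304°, sin304°) = (1.6776, -2.4871)
θ=304°: |BD| = 6.7940
θ=304°: circle(B,7.00) ∩ circle(D,3.00): a=6.3408, h=2.9656
θ=304°:   candidates: C₊=(6.4926,2.5938) cross=20.148; C₋=(8.6638,-2.9256) cross=-20.148
θ=304°:   branch - wants cross < 0 → take C=(8.6638,-2.9256) (cross=-20.148)
θ=304°: ex = (C−B)/|BC| = (0.9980,-0.0626); ey = (0.0626,0.9980)
θ=304°: P = B + -2.39·ex + 0.96·ey = (-0.6476,-1.3793)

θ=30°: 1.38 3.77
θ=57°: 0.69 4.91
θ=113°: -2.85 4.72
θ=304°: -0.65 -1.38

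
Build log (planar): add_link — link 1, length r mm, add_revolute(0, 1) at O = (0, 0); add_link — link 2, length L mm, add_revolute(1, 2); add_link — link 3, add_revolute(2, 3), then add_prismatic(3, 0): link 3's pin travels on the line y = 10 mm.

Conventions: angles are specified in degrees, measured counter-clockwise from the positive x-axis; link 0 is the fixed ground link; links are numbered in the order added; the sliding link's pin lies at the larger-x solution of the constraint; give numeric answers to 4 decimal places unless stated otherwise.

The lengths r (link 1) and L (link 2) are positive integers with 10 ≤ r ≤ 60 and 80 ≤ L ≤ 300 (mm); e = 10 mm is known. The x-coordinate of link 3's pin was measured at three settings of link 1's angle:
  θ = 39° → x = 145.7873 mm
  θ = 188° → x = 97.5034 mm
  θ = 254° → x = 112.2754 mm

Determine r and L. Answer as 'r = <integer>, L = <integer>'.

constraint per measurement: (x − r cos θ)² + (r sin θ − e)² = L²
subtracting the θ₁ and θ₂ equations cancels the r² and L² terms:
r = (x₁² − x₂²) / (2[(x₁cos θ₁ + e sin θ₁) − (x₂cos θ₂ + e sin θ₂)]) = 27.0000 → r = 27
L² = (x₁ − r cos θ₁)² + (r sin θ₁ − e)² = 15625.0112 → L = 125.0000 → L = 125
check at θ₃=254°: x = 112.2754 (printed 112.2754) ✓

r = 27, L = 125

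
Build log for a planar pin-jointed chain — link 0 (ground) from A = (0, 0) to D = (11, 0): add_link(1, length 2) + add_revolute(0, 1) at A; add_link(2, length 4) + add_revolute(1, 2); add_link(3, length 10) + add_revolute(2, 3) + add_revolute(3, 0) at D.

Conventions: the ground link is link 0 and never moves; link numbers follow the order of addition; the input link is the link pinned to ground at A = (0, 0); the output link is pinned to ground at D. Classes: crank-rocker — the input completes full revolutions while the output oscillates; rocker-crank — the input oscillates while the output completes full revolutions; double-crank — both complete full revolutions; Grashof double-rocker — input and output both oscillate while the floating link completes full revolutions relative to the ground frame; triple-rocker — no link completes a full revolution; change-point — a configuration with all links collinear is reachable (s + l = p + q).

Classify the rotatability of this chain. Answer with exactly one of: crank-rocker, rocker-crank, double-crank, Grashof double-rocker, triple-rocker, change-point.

lengths: ground=11, input=2, coupler=4, output=10
sorted: s=2 (shortest), l=11 (longest), p+q=14
s + l = 13 vs p + q = 14
s + l < p + q (Grashof) with shortest = input link → crank-rocker

crank-rocker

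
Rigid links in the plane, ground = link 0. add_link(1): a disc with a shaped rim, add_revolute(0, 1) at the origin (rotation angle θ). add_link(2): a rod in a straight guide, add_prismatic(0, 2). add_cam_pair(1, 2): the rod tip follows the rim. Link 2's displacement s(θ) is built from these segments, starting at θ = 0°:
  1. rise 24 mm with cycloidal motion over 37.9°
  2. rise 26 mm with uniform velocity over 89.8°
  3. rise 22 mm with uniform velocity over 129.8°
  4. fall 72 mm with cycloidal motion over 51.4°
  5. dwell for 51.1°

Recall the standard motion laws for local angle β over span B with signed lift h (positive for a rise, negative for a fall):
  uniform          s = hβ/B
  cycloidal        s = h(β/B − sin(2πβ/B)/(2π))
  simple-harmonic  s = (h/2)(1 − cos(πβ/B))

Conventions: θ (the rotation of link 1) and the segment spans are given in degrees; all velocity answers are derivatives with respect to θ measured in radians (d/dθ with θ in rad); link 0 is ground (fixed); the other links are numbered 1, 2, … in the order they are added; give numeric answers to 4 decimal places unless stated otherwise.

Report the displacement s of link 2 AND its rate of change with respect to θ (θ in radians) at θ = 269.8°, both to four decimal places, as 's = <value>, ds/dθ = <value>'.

segment 1 (0° to 37.9°, cycloidal, h = 24) is passed completely: s = 0.0000 + (24) = 24.0000
segment 2 (37.9° to 127.7°, uniform, h = 26) is passed completely: s = 24.0000 + (26) = 50.0000
segment 3 (127.7° to 257.5°, uniform, h = 22) is passed completely: s = 50.0000 + (22) = 72.0000
θ = 269.8° falls in segment 4 (257.5° to 308.9°, cycloidal, h = -72): β = 269.8 − 257.5 = 12.3°, B = 51.4°; Δs = -72·(0.2393 − sin(2π·0.2393)/(2π)) = -5.7963; s = 72.0000 − 5.7963 = 66.2037
velocity in seg [257.5°–308.9°] (cycloidal), θ in radians: β = 12.3° = 0.2147 rad, B = 51.4° = 0.8971 rad; ds/dθ = (h/B)(1 − cos(2πβ/B)) = ((-72)/0.8971)(1 − cos(2π·0.2393)) = -74.866750 mm/rad

s = 66.2037, ds/dθ = -74.8667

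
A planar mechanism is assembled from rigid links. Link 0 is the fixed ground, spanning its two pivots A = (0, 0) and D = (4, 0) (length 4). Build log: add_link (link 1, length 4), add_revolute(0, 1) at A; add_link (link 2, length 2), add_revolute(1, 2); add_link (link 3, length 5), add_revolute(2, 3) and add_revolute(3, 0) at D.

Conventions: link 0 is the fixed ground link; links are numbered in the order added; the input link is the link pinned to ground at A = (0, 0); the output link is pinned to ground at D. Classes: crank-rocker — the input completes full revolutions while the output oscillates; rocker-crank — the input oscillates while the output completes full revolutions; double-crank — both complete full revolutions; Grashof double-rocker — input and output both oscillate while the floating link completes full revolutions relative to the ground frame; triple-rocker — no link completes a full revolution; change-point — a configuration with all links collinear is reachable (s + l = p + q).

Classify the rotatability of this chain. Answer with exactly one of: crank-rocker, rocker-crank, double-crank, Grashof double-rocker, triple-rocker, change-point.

lengths: ground=4, input=4, coupler=2, output=5
sorted: s=2 (shortest), l=5 (longest), p+q=8
s + l = 7 vs p + q = 8
s + l < p + q (Grashof) with shortest = coupler link → Grashof double-rocker

Grashof double-rocker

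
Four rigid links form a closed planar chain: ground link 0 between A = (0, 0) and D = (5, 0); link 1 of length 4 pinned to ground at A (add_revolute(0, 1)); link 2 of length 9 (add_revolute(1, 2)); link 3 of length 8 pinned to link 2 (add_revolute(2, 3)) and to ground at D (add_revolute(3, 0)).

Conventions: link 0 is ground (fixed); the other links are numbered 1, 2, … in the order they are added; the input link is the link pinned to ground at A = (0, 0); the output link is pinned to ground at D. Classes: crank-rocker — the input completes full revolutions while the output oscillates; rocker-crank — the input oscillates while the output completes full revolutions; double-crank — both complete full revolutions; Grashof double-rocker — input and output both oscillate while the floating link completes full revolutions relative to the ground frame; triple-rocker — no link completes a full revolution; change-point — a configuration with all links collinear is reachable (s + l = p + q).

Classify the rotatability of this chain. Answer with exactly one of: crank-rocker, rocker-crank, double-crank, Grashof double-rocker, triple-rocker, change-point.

lengths: ground=5, input=4, coupler=9, output=8
sorted: s=4 (shortest), l=9 (longest), p+q=13
s + l = 13 vs p + q = 13
s + l = p + q → change-point (collinear configuration reachable)

change-point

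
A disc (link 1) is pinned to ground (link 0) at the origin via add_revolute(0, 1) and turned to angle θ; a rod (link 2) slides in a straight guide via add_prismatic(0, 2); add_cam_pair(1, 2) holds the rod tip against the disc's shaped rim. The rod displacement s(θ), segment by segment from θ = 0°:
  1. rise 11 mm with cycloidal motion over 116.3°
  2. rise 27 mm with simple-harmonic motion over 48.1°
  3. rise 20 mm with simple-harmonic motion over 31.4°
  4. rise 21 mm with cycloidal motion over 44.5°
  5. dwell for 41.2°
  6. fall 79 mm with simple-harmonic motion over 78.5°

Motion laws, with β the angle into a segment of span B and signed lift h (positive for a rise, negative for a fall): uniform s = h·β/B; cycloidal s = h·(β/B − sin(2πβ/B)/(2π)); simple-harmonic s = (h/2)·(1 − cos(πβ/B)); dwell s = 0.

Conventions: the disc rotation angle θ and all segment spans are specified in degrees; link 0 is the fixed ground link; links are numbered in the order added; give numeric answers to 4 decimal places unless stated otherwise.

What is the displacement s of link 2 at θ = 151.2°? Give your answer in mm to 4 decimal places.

segment 1 (0° to 116.3°, cycloidal, h = 11) is passed completely: s = 0.0000 + (11) = 11.0000
θ = 151.2° falls in segment 2 (116.3° to 164.4°, simple-harmonic, h = 27): β = 151.2 − 116.3 = 34.9°, B = 48.1°; Δs = 27/2·(1 − cos(π·0.7256)) = 22.2860; s = 11.0000 + 22.2860 = 33.2860

33.2860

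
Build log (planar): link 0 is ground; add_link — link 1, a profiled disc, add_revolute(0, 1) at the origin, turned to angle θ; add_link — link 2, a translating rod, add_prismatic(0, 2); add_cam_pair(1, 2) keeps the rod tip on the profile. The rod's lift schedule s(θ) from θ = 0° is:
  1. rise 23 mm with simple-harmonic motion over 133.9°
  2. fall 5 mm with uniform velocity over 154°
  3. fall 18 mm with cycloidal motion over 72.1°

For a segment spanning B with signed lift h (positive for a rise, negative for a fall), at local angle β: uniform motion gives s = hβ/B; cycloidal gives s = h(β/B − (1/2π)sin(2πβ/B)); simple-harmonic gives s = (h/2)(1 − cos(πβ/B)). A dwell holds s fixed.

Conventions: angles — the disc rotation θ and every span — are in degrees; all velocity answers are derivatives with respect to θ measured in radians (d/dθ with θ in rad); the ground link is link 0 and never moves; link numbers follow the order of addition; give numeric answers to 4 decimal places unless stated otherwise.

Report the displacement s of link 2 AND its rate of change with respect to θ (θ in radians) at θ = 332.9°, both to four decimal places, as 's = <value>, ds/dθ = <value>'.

seg 1 [0°–133.9°] simple-harmonic, h=23: full span → s += 23 → s = 23.0000
seg 2 [133.9°–287.9°] uniform, h=-5: full span → s += -5 → s = 18.0000
seg 3 [287.9°–360°] cycloidal, h=-18: θ=332.9° here. β=45, B=72.1. -18·(0.6241 − sin(2π·0.6241)/(2π)) = -13.2490 → s = 4.7510
velocity in seg [287.9°–360°] (cycloidal), θ in radians: β = 45° = 0.7854 rad, B = 72.1° = 1.2584 rad; ds/dθ = (h/B)(1 − cos(2πβ/B)) = ((-18)/1.2584)(1 − cos(2π·0.6241)) = -24.473528 mm/rad

s = 4.7510, ds/dθ = -24.4735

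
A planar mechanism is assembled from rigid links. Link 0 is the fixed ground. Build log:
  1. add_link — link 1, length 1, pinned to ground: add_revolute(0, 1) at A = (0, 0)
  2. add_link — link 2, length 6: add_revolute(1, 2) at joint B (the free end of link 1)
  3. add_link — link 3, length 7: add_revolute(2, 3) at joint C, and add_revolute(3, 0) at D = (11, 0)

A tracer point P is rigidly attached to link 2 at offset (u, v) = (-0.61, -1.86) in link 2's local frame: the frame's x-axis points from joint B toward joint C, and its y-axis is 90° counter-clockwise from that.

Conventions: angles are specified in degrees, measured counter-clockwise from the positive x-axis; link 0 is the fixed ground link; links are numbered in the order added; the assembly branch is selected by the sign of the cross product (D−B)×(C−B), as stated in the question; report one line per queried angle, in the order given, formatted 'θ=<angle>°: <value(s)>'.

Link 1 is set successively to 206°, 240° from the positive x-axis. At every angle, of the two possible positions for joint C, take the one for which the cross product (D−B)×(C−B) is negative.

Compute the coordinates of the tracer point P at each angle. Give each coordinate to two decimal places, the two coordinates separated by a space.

A=(0,0), D=(11.00,0)
θ=206°: B = A + 1.00·(cos206°, sin206°) = (-0.8988, -0.4384)
θ=206°: |BD| = 11.9069
θ=206°: circle(B,6.00) ∩ circle(D,7.00): a=5.4075, h=2.5997
θ=206°:   candidates: C₊=(4.4094,2.3587) cross=30.955; C₋=(4.6008,-2.8373) cross=-30.955
θ=206°:   branch - wants cross < 0 → take C=(4.6008,-2.8373) (cross=-30.955)
θ=206°: ex = (C−B)/|BC| = (0.9166,-0.3998); ey = (0.3998,0.9166)
θ=206°: P = B + -0.61·ex + -1.86·ey = (-2.2016,-1.8994)
θ=240°: B = A + 1.00·(cos240°, sin240°) = (-0.5000, -0.8660)
θ=240°: |BD| = 11.5326
θ=240°: circle(B,6.00) ∩ circle(D,7.00): a=5.2027, h=2.9887
θ=240°:   candidates: C₊=(4.4635,2.5049) cross=34.467; C₋=(4.9124,-3.4556) cross=-34.467
θ=240°:   branch - wants cross < 0 → take C=(4.9124,-3.4556) (cross=-34.467)
θ=240°: ex = (C−B)/|BC| = (0.9021,-0.4316); ey = (0.4316,0.9021)
θ=240°: P = B + -0.61·ex + -1.86·ey = (-1.8530,-2.2806)

θ=206°: -2.20 -1.90
θ=240°: -1.85 -2.28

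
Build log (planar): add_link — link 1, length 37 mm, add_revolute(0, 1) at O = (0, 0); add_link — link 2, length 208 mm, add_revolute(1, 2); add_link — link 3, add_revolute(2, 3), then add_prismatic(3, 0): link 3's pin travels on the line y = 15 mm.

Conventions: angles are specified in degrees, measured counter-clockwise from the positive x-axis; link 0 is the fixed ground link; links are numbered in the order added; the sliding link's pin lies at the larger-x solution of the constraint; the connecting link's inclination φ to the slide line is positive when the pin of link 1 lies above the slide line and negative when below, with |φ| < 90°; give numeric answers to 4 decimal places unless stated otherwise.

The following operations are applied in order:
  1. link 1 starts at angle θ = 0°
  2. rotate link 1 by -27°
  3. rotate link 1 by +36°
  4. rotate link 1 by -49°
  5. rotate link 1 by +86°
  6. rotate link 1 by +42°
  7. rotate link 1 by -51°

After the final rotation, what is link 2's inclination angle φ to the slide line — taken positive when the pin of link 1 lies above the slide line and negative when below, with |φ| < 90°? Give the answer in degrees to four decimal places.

geometry: r = 37 mm, L = 208 mm, e = 15 mm; θ starts at 0°
rotate link 1 by -27°: θ ← 0° -27° = -27°
rotate link 1 by +36°: θ ← -27° +36° = 9°
rotate link 1 by -49°: θ ← 9° -49° = -40°
rotate link 1 by +86°: θ ← -40° +86° = 46°
rotate link 1 by +42°: θ ← 46° +42° = 88°
rotate link 1 by -51°: θ ← 88° -51° = 37°
h = r sin θ − e = 22.267156 − 15 = 7.267156
sin φ = h / L = 7.267156 / 208 = 0.03493825
φ = arcsin(0.03493825) = 2.002222°

2.0022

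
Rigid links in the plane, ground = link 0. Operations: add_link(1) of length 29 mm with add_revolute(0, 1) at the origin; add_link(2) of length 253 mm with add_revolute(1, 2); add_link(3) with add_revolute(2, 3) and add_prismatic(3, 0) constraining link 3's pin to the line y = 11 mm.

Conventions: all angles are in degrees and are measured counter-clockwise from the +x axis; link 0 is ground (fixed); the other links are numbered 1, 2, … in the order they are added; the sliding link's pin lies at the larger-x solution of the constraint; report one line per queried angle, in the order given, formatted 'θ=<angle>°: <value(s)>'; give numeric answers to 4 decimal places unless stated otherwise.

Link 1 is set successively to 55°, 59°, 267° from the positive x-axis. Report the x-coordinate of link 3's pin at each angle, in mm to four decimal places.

geometry: r = 29 mm, L = 253 mm, e = 11 mm
θ=55°: crank pin P = (r cos θ, r sin θ) = (16.633717, 23.755409)
θ=55°: h = r sin θ − e = 23.755409 − 11 = 12.755409
θ=55°: x = r cos θ + √(L² − h²) = 16.633717 + 252.678253 = 269.311970
θ=59°: crank pin P = (r cos θ, r sin θ) = (14.936104, 24.857852)
θ=59°: h = r sin θ − e = 24.857852 − 11 = 13.857852
θ=59°: x = r cos θ + √(L² − h²) = 14.936104 + 252.620189 = 267.556293
θ=267°: crank pin P = (r cos θ, r sin θ) = (-1.517743, -28.960257)
θ=267°: h = r sin θ − e = -28.960257 − 11 = -39.960257
θ=267°: x = r cos θ + √(L² − h²) = -1.517743 + 249.824294 = 248.306551

θ=55°: 269.3120
θ=59°: 267.5563
θ=267°: 248.3066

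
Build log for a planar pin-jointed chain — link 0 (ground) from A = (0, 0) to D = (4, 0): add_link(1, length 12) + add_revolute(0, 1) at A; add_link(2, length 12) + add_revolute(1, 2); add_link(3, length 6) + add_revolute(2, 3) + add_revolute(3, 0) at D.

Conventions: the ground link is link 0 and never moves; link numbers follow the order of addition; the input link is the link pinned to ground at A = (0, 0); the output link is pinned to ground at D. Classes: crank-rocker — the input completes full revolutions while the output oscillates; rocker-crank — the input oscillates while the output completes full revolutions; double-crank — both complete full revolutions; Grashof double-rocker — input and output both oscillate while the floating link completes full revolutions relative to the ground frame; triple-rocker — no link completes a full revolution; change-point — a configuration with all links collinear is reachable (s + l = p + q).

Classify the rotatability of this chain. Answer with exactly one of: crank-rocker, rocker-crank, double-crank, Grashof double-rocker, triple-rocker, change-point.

lengths: ground=4, input=12, coupler=12, output=6
sorted: s=4 (shortest), l=12 (longest), p+q=18
s + l = 16 vs p + q = 18
s + l < p + q (Grashof) with shortest = ground link → double-crank

double-crank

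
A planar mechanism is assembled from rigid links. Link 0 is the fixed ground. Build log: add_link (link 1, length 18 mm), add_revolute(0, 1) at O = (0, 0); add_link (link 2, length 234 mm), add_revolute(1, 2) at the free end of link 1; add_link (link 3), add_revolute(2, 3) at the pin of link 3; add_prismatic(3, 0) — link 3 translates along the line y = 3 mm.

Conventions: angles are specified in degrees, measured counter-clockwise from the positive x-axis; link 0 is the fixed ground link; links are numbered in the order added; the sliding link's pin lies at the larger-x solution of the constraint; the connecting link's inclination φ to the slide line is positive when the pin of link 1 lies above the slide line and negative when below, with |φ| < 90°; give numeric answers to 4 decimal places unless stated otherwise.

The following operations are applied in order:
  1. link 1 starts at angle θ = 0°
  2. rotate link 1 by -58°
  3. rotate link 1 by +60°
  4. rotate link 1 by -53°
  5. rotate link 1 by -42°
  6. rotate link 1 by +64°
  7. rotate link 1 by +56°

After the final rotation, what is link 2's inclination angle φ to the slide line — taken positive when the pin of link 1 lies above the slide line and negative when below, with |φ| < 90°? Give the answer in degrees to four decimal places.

geometry: r = 18 mm, L = 234 mm, e = 3 mm; θ starts at 0°
rotate link 1 by -58°: θ ← 0° -58° = -58°
rotate link 1 by +60°: θ ← -58° +60° = 2°
rotate link 1 by -53°: θ ← 2° -53° = -51°
rotate link 1 by -42°: θ ← -51° -42° = -93°
rotate link 1 by +64°: θ ← -93° +64° = -29°
rotate link 1 by +56°: θ ← -29° +56° = 27°
h = r sin θ − e = 8.171829 − 3 = 5.171829
sin φ = h / L = 5.171829 / 234 = 0.02210183
φ = arcsin(0.02210183) = 1.266445°

1.2664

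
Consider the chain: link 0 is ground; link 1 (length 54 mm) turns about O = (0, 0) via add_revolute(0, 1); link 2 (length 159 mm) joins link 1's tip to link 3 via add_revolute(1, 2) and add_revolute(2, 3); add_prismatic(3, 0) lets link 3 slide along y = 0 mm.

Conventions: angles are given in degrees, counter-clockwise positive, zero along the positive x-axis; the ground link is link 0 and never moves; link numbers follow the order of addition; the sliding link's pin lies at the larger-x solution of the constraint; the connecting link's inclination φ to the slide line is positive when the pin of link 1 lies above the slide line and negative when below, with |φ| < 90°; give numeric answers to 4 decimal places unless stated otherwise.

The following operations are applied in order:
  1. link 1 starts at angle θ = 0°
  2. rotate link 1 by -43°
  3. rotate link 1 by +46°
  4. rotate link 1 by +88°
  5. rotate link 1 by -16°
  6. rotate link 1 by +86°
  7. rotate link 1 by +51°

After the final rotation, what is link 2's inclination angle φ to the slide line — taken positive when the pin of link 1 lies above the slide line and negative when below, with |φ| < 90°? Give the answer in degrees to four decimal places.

geometry: r = 54 mm, L = 159 mm, e = 0 mm; θ starts at 0°
rotate link 1 by -43°: θ ← 0° -43° = -43°
rotate link 1 by +46°: θ ← -43° +46° = 3°
rotate link 1 by +88°: θ ← 3° +88° = 91°
rotate link 1 by -16°: θ ← 91° -16° = 75°
rotate link 1 by +86°: θ ← 75° +86° = 161°
rotate link 1 by +51°: θ ← 161° +51° = 212°
h = r sin θ − e = -28.615640 − 0 = -28.615640
sin φ = h / L = -28.615640 / 159 = -0.17997258
φ = arcsin(-0.17997258) = -10.368163°

-10.3682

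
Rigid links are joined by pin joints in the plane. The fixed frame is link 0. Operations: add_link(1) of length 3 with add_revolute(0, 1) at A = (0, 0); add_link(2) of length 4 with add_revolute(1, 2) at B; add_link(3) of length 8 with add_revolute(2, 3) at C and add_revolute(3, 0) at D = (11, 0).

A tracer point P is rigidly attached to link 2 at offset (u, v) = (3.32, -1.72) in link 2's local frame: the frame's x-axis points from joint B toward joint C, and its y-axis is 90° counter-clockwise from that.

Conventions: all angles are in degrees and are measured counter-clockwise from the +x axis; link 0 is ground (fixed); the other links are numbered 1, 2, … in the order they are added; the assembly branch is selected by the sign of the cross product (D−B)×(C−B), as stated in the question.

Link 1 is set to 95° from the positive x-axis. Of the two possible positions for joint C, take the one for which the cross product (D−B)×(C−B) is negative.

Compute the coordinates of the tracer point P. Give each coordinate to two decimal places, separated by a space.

A=(0,0), D=(11.00,0)
B = A + 3.00·(cos95°, sin95°) = (-0.2615, 2.9886)
|BD| = 11.6513
circle(B,4.00) ∩ circle(D,8.00): a=3.7658, h=1.3487
  candidates: C₊=(3.7243,3.3262) cross=15.714; C₋=(3.0324,0.7191) cross=-15.714
  branch - wants cross < 0 → take C=(3.0324,0.7191) (cross=-15.714)
ex = (C−B)/|BC| = (0.8235,-0.5674); ey = (0.5674,0.8235)
P = B + 3.32·ex + -1.72·ey = (1.4966,-0.3114)

1.50 -0.31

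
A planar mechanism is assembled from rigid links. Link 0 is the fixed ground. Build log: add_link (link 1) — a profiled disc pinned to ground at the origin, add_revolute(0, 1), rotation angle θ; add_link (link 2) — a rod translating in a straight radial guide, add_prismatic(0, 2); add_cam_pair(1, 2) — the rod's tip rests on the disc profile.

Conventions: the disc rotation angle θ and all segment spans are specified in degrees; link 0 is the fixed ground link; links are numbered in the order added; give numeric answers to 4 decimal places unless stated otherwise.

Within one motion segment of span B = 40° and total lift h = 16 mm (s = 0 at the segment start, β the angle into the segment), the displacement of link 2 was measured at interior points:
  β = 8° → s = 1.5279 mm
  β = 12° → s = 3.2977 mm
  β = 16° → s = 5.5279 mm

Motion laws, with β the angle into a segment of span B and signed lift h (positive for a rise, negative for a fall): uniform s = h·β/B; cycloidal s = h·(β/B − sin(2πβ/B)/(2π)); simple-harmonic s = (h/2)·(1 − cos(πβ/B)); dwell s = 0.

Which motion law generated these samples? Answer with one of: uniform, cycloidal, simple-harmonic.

candidates at β/B = r: uniform s = h·r (linear in β); cycloidal s = h·(r − sin(2πr)/(2π)); simple-harmonic s = (h/2)(1 − cos(πr))
β=8°: printed 1.5279 | uniform 3.2000, cycloidal 0.7782, simple-harmonic 1.5279
β=12°: printed 3.2977 | uniform 4.8000, cycloidal 2.3782, simple-harmonic 3.2977
β=16°: printed 5.5279 | uniform 6.4000, cycloidal 4.9032, simple-harmonic 5.5279
only one law matches every sample → simple-harmonic

simple-harmonic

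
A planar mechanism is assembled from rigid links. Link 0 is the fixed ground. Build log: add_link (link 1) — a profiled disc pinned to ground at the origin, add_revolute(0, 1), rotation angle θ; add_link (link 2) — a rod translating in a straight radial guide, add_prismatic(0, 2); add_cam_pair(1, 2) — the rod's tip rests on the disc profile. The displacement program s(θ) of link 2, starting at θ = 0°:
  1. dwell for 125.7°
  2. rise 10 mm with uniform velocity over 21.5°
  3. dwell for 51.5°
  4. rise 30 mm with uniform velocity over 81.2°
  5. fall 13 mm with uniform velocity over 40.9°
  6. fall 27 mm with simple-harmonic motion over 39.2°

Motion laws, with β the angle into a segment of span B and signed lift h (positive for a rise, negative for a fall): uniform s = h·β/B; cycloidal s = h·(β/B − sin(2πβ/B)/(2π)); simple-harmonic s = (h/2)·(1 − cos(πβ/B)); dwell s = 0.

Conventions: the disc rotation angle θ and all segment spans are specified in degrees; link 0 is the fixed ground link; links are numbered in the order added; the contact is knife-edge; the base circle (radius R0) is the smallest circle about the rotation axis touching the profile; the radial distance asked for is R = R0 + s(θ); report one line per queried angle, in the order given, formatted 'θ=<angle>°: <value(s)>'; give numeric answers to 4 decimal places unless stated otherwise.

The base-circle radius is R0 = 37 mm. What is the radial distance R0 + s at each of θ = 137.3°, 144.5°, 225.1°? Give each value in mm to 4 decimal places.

seg 1 [0°–125.7°] dwell: s stays 0.0000
seg 2 [125.7°–147.2°] uniform, h=10: θ=137.3° here. β=11.6, B=21.5. 10·11.6/21.5 = 5.3953 → s = 5.3953
seg 2 [125.7°–147.2°] uniform, h=10: θ=144.5° here. β=18.8, B=21.5. 10·18.8/21.5 = 8.7442 → s = 8.7442
seg 2 [125.7°–147.2°] uniform, h=10: full span → s += 10 → s = 10.0000
seg 3 [147.2°–198.7°] dwell: s stays 10.0000
seg 4 [198.7°–279.9°] uniform, h=30: θ=225.1° here. β=26.4, B=81.2. 30·26.4/81.2 = 9.7537 → s = 19.7537
θ=137.3°: R = R0 + s = 37 + 5.3953 = 42.3953
θ=144.5°: R = R0 + s = 37 + 8.7442 = 45.7442
θ=225.1°: R = R0 + s = 37 + 19.7537 = 56.7537

θ=137.3°: 42.3953
θ=144.5°: 45.7442
θ=225.1°: 56.7537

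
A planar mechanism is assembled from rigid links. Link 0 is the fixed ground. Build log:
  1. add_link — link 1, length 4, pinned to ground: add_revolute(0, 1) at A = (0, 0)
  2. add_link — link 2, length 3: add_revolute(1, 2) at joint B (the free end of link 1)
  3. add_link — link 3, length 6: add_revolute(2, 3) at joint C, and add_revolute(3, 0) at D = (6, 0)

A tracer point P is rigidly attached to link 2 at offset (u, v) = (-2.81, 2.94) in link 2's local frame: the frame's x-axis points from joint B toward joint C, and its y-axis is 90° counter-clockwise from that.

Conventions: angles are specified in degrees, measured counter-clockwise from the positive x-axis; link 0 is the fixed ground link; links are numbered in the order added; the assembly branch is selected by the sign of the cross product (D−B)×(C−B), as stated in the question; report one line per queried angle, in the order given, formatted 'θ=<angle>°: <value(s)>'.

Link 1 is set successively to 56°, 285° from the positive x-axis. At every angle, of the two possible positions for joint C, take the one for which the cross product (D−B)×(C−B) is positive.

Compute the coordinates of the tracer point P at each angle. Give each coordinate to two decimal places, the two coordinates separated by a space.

A=(0,0), D=(6.00,0)
θ=56°: B = A + 4.00·(cos56°, sin56°) = (2.2368, 3.3162)
θ=56°: |BD| = 5.0158
θ=56°: circle(B,3.00) ∩ circle(D,6.00): a=-0.1835, h=2.9944
θ=56°:   candidates: C₊=(4.0788,5.6841) cross=15.019; C₋=(0.1194,1.1909) cross=-15.019
θ=56°:   branch + wants cross > 0 → take C=(4.0788,5.6841) (cross=15.019)
θ=56°: ex = (C−B)/|BC| = (0.6140,0.7893); ey = (-0.7893,0.6140)
θ=56°: P = B + -2.81·ex + 2.94·ey = (-1.8091,2.9033)
θ=285°: B = A + 4.00·(cos285°, sin285°) = (1.0353, -3.8637)
θ=285°: |BD| = 6.2910
θ=285°: circle(B,3.00) ∩ circle(D,6.00): a=0.9996, h=2.8286
θ=285°:   candidates: C₊=(0.0869,-1.0175) cross=17.795; C₋=(3.5613,-5.4821) cross=-17.795
θ=285°:   branch + wants cross > 0 → take C=(0.0869,-1.0175) (cross=17.795)
θ=285°: ex = (C−B)/|BC| = (-0.3161,0.9487); ey = (-0.9487,-0.3161)
θ=285°: P = B + -2.81·ex + 2.94·ey = (-0.8657,-7.4590)

θ=56°: -1.81 2.90
θ=285°: -0.87 -7.46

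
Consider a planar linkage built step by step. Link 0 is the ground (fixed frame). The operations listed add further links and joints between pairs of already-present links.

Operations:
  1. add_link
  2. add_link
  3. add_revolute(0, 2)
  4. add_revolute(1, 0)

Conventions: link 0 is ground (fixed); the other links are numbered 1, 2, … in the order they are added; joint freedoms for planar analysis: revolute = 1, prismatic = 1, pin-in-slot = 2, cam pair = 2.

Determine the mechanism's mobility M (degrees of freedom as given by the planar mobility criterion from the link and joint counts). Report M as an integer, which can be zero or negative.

(L,J1,J2)=(1,0,0); link0 fixed
link1: (2,0,0)
link2: (3,0,0)
R 0-2 [J1]: (3,1,0)
R 1-0 [J1]: (3,2,0)
Grübler: 3·2 − 2·2 − 0 = 2

M = 2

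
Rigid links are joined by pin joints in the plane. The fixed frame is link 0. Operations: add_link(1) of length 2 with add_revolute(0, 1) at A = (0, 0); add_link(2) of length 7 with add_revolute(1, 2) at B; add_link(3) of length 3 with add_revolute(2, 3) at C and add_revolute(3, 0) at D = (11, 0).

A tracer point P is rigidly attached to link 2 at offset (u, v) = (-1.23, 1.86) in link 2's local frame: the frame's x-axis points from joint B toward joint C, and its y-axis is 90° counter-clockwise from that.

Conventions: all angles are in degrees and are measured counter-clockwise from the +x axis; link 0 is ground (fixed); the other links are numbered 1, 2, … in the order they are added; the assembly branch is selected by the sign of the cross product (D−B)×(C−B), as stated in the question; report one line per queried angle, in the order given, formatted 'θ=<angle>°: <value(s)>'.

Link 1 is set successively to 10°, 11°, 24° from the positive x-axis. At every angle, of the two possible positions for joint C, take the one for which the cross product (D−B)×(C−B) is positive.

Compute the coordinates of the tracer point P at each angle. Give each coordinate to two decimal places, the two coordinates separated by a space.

A=(0,0), D=(11.00,0)
θ=10°: B = A + 2.00·(cos10°, sin10°) = (1.9696, 0.3473)
θ=10°: |BD| = 9.0371
θ=10°: circle(B,7.00) ∩ circle(D,3.00): a=6.7316, h=1.9196
θ=10°:   candidates: C₊=(8.7701,2.0068) cross=17.348; C₋=(8.6225,-1.8296) cross=-17.348
θ=10°:   branch + wants cross > 0 → take C=(8.7701,2.0068) (cross=17.348)
θ=10°: ex = (C−B)/|BC| = (0.9715,0.2371); ey = (-0.2371,0.9715)
θ=10°: P = B + -1.23·ex + 1.86·ey = (0.3337,1.8627)
θ=11°: B = A + 2.00·(cos11°, sin11°) = (1.9633, 0.3816)
θ=11°: |BD| = 9.0448
θ=11°: circle(B,7.00) ∩ circle(D,3.00): a=6.7336, h=1.9127
θ=11°:   candidates: C₊=(8.7716,2.0085) cross=17.300; C₋=(8.6102,-1.8135) cross=-17.300
θ=11°:   branch + wants cross > 0 → take C=(8.7716,2.0085) (cross=17.300)
θ=11°: ex = (C−B)/|BC| = (0.9726,0.2324); ey = (-0.2324,0.9726)
θ=11°: P = B + -1.23·ex + 1.86·ey = (0.3346,1.9048)
θ=24°: B = A + 2.00·(cos24°, sin24°) = (1.8271, 0.8135)
θ=24°: |BD| = 9.2089
θ=24°: circle(B,7.00) ∩ circle(D,3.00): a=6.7763, h=1.7556
θ=24°:   candidates: C₊=(8.7319,1.9637) cross=16.167; C₋=(8.4218,-1.5339) cross=-16.167
θ=24°:   branch + wants cross > 0 → take C=(8.7319,1.9637) (cross=16.167)
θ=24°: ex = (C−B)/|BC| = (0.9864,0.1643); ey = (-0.1643,0.9864)
θ=24°: P = B + -1.23·ex + 1.86·ey = (0.3082,2.4461)

θ=10°: 0.33 1.86
θ=11°: 0.33 1.90
θ=24°: 0.31 2.45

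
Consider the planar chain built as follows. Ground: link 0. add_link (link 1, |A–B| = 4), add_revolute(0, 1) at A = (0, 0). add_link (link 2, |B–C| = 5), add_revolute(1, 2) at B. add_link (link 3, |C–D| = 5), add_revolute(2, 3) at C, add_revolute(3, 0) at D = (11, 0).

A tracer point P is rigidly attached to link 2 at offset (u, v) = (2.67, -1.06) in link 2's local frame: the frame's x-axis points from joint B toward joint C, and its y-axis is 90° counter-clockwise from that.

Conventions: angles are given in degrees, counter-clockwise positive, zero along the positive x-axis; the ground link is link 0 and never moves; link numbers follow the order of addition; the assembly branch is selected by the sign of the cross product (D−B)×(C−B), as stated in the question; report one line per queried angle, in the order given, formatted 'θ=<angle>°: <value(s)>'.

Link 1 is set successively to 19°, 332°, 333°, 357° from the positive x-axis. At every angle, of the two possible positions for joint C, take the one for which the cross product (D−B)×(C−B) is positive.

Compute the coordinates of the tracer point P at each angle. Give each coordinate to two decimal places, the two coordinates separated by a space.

A=(0,0), D=(11.00,0)
θ=19°: B = A + 4.00·(cos19°, sin19°) = (3.7821, 1.3023)
θ=19°: |BD| = 7.3345
θ=19°: circle(B,5.00) ∩ circle(D,5.00): a=3.6672, h=3.3987
θ=19°:   candidates: C₊=(7.9945,3.9959) cross=24.928; C₋=(6.7876,-2.6936) cross=-24.928
θ=19°:   branch + wants cross > 0 → take C=(7.9945,3.9959) (cross=24.928)
θ=19°: ex = (C−B)/|BC| = (0.8425,0.5387); ey = (-0.5387,0.8425)
θ=19°: P = B + 2.67·ex + -1.06·ey = (6.6026,1.8476)
θ=332°: B = A + 4.00·(cos332°, sin332°) = (3.5318, -1.8779)
θ=332°: |BD| = 7.7007
θ=332°: circle(B,5.00) ∩ circle(D,5.00): a=3.8503, h=3.1898
θ=332°:   candidates: C₊=(6.4880,2.1546) cross=24.564; C₋=(8.0438,-4.0324) cross=-24.564
θ=332°:   branch + wants cross > 0 → take C=(6.4880,2.1546) (cross=24.564)
θ=332°: ex = (C−B)/|BC| = (0.5912,0.8065); ey = (-0.8065,0.5912)
θ=332°: P = B + 2.67·ex + -1.06·ey = (5.9653,-0.3513)
θ=333°: B = A + 4.00·(cos333°, sin333°) = (3.5640, -1.8160)
θ=333°: |BD| = 7.6545
θ=333°: circle(B,5.00) ∩ circle(D,5.00): a=3.8273, h=3.2175
θ=333°:   candidates: C₊=(6.5187,2.2176) cross=24.628; C₋=(8.0453,-4.0336) cross=-24.628
θ=333°:   branch + wants cross > 0 → take C=(6.5187,2.2176) (cross=24.628)
θ=333°: ex = (C−B)/|BC| = (0.5909,0.8067); ey = (-0.8067,0.5909)
θ=333°: P = B + 2.67·ex + -1.06·ey = (5.9969,-0.2884)
θ=357°: B = A + 4.00·(cos357°, sin357°) = (3.9945, -0.2093)
θ=357°: |BD| = 7.0086
θ=357°: circle(B,5.00) ∩ circle(D,5.00): a=3.5043, h=3.5665
θ=357°:   candidates: C₊=(7.3907,3.4602) cross=24.996; C₋=(7.6038,-3.6696) cross=-24.996
θ=357°:   branch + wants cross > 0 → take C=(7.3907,3.4602) (cross=24.996)
θ=357°: ex = (C−B)/|BC| = (0.6792,0.7339); ey = (-0.7339,0.6792)
θ=357°: P = B + 2.67·ex + -1.06·ey = (6.5860,1.0302)

θ=19°: 6.60 1.85
θ=332°: 5.97 -0.35
θ=333°: 6.00 -0.29
θ=357°: 6.59 1.03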